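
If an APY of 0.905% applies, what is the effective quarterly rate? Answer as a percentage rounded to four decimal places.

0.2255%

The per-quarter rate i satisfies (1 + i)^4 = 1 + 0.00905.
i = 1.00905^(1/4) − 1 = 0.0022549 = 0.2255%.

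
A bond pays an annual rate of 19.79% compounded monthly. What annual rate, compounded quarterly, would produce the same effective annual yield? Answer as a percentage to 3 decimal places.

EAR = (1 + 0.1979/12)^12 − 1 = 0.216875.
Solve (1 + r/4)^4 = 1.216875: r/4 = 1.216875^(1/4) − 1 = 0.050295, so r = 0.201182 = 20.118%.

20.118%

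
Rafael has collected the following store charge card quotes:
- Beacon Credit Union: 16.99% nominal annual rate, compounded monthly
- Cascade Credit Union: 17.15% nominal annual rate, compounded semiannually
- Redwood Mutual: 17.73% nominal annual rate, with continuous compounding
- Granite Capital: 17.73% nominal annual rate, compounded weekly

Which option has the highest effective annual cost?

Redwood Mutual

Beacon Credit Union: (1 + 0.1699/12)^12 − 1 = 18.377%
Cascade Credit Union: (1 + 0.1715/2)^2 − 1 = 17.885%
Redwood Mutual: e^0.1773 − 1 = 19.399%
Granite Capital: (1 + 0.1773/52)^52 − 1 = 19.363%
The highest effective annual rate is Redwood Mutual at 19.399%.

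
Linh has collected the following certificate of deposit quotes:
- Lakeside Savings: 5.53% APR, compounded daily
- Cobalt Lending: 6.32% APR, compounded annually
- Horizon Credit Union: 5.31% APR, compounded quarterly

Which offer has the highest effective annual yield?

Lakeside Savings: (1 + 0.0553/365)^365 − 1 = 5.685%
Cobalt Lending: compounded annually, EAR = 6.320%
Horizon Credit Union: (1 + 0.0531/4)^4 − 1 = 5.417%
The highest effective annual rate is Cobalt Lending at 6.320%.

Cobalt Lending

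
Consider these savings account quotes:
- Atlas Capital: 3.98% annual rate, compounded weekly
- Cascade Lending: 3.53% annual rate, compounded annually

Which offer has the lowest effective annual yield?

Atlas Capital: (1 + 0.0398/52)^52 − 1 = 4.059%
Cascade Lending: compounded annually, EAR = 3.530%
The lowest effective annual rate is Cascade Lending at 3.530%.

Cascade Lending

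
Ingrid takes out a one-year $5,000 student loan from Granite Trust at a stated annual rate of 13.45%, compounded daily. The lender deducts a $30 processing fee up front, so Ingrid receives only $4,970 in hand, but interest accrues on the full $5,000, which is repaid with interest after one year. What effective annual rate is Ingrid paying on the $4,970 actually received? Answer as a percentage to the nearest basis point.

Amount owed after one year: 5,000 × (1 + 0.1345/365)^365 = 5,000 × 1.143936 = $5,719.68.
Effective rate on net proceeds: 5,719.68 / 4,970 − 1 = 0.150841 = 15.08%.

15.08%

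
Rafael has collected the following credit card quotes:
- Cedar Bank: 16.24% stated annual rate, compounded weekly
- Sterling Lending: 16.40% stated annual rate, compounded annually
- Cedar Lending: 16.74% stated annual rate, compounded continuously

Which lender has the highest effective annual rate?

Cedar Bank: (1 + 0.1624/52)^52 − 1 = 17.603%
Sterling Lending: compounded annually, EAR = 16.400%
Cedar Lending: e^0.1674 − 1 = 18.223%
The highest effective annual rate is Cedar Lending at 18.223%.

Cedar Lending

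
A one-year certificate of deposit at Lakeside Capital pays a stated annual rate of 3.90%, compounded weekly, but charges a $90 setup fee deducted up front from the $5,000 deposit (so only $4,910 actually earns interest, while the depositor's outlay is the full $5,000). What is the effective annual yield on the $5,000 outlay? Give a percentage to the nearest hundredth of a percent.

Value after one year: 4,910 × (1 + 0.0390/52)^52 = 4,910 × 1.039755 = $5,105.20.
Effective yield on the $5,000 outlay: 5,105.20 / 5,000 − 1 = 0.021040 = 2.10%.

2.10%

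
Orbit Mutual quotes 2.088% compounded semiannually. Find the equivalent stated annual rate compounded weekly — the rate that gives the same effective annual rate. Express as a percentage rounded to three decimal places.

EAR = (1 + 0.02088/2)^2 − 1 = 0.020989.
Solve (1 + r/52)^52 = 1.020989: r/52 = 1.020989^(1/52) − 1 = 0.000400, so r = 0.020776 = 2.078%.

2.078%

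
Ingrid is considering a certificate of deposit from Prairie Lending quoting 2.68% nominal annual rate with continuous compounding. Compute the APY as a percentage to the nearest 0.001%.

2.716%

With continuous compounding, EAR = e^0.0268 − 1.
e^0.0268 = 1.027162, so EAR = 0.027162 = 2.716%.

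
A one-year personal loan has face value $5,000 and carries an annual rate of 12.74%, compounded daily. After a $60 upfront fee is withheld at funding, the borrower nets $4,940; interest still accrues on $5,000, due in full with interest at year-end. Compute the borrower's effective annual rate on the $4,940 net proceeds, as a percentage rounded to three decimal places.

14.964%

Amount owed after one year: 5,000 × (1 + 0.1274/365)^365 = 5,000 × 1.135846 = $5,679.23.
Effective rate on net proceeds: 5,679.23 / 4,940 − 1 = 0.149642 = 14.964%.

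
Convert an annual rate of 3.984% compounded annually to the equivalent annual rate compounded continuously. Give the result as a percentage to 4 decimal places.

3.9067%

Compounded annually, EAR = nominal = 0.039840.
Equivalent continuous rate: r = ln(1 + 0.039840) = 0.039067 = 3.9067%.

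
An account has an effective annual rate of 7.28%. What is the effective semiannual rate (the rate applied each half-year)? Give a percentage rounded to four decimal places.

3.5761%

The per-half-year rate i satisfies (1 + i)^2 = 1 + 0.0728.
i = 1.0728^(1/2) − 1 = 0.0357606 = 3.5761%.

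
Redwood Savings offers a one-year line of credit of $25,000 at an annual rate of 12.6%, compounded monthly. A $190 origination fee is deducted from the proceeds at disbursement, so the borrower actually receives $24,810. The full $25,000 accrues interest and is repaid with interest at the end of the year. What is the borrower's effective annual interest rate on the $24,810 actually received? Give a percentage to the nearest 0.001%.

Amount owed after one year: 25,000 × (1 + 0.126/12)^12 = 25,000 × 1.133537 = $28,338.43.
Effective rate on net proceeds: 28,338.43 / 24,810 − 1 = 0.142218 = 14.222%.

14.222%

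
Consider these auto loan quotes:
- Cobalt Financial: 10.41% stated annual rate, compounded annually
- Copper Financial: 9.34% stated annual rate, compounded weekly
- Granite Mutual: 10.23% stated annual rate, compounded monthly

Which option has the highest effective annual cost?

Granite Mutual

Cobalt Financial: compounded annually, EAR = 10.410%
Copper Financial: (1 + 0.0934/52)^52 − 1 = 9.781%
Granite Mutual: (1 + 0.1023/12)^12 − 1 = 10.724%
The highest effective annual rate is Granite Mutual at 10.724%.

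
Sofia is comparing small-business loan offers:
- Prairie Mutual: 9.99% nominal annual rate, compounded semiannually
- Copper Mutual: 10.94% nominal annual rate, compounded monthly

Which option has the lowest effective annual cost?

Prairie Mutual

Prairie Mutual: (1 + 0.0999/2)^2 − 1 = 10.240%
Copper Mutual: (1 + 0.1094/12)^12 − 1 = 11.506%
The lowest effective annual rate is Prairie Mutual at 10.240%.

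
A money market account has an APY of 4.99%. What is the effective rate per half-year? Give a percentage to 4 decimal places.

2.4646%

The per-half-year rate i satisfies (1 + i)^2 = 1 + 0.0499.
i = 1.0499^(1/2) − 1 = 0.0246463 = 2.4646%.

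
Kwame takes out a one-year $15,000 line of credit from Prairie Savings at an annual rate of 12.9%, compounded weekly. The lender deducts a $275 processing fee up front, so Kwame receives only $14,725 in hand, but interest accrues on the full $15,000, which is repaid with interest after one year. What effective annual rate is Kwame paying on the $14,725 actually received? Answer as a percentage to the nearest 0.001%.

Amount owed after one year: 15,000 × (1 + 0.129/52)^52 = 15,000 × 1.137508 = $17,062.63.
Effective rate on net proceeds: 17,062.63 / 14,725 − 1 = 0.158752 = 15.875%.

15.875%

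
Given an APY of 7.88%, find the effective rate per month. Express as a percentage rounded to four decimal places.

The per-month rate i satisfies (1 + i)^12 = 1 + 0.0788.
i = 1.0788^(1/12) − 1 = 0.0063408 = 0.6341%.

0.6341%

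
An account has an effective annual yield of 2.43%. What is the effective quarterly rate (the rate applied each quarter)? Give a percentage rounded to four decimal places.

0.6020%

The per-quarter rate i satisfies (1 + i)^4 = 1 + 0.0243.
i = 1.0243^(1/4) − 1 = 0.0060204 = 0.6020%.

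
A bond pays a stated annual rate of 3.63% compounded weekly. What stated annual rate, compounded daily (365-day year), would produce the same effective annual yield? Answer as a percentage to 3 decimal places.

3.629%

EAR = (1 + 0.0363/52)^52 − 1 = 0.036954.
Solve (1 + r/365)^365 = 1.036954: r/365 = 1.036954^(1/365) − 1 = 0.000099, so r = 0.036289 = 3.629%.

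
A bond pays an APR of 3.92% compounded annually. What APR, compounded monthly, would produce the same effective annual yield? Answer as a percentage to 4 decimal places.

3.8513%

Compounded annually, EAR = nominal = 0.039200.
Solve (1 + r/12)^12 = 1.039200: r/12 = 1.039200^(1/12) − 1 = 0.003209, so r = 0.038513 = 3.8513%.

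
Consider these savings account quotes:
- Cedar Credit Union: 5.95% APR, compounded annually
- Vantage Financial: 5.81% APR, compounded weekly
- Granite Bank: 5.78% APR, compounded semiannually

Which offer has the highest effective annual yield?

Cedar Credit Union: compounded annually, EAR = 5.950%
Vantage Financial: (1 + 0.0581/52)^52 − 1 = 5.979%
Granite Bank: (1 + 0.0578/2)^2 − 1 = 5.864%
The highest effective annual rate is Vantage Financial at 5.979%.

Vantage Financial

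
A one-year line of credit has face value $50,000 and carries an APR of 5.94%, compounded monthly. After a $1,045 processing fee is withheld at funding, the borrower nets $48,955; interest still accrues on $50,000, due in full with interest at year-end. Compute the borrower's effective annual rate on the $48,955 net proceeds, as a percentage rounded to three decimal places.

Amount owed after one year: 50,000 × (1 + 0.0594/12)^12 = 50,000 × 1.061044 = $53,052.21.
Effective rate on net proceeds: 53,052.21 / 48,955 − 1 = 0.083693 = 8.369%.

8.369%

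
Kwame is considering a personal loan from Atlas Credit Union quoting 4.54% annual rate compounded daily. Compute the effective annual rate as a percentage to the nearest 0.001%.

EAR = (1 + 0.0454/365)^365 − 1.
= 1.046443 − 1 = 4.644%.

4.644%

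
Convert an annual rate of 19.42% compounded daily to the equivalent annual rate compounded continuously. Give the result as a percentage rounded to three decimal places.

19.415%

EAR = (1 + 0.1942/365)^365 − 1 = 0.214276.
Equivalent continuous rate: r = ln(1 + 0.214276) = 0.194148 = 19.415%.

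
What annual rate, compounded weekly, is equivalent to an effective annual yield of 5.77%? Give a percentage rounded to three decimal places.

(1 + r/52)^52 − 1 = 0.0577, so 1 + r/52 = 1.0577^(1/52).
r/52 = 0.001079, so r = 0.056127 = 5.613%.

5.613%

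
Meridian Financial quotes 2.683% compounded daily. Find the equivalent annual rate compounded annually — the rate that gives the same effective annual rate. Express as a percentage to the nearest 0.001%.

EAR = (1 + 0.02683/365)^365 − 1 = 0.027192.
Compounded annually, the equivalent nominal rate is the EAR itself: 2.719%.

2.719%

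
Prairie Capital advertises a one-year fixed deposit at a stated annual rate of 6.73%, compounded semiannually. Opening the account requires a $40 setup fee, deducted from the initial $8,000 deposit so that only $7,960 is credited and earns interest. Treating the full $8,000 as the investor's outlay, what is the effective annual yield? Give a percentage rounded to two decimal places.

Value after one year: 7,960 × (1 + 0.0673/2)^2 = 7,960 × 1.068432 = $8,504.72.
Effective yield on the $8,000 outlay: 8,504.72 / 8,000 − 1 = 0.063090 = 6.31%.

6.31%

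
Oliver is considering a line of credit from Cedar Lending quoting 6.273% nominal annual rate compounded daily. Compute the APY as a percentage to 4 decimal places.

EAR = (1 + 0.06273/365)^365 − 1.
= (1 + 0.000172)^365 − 1 = 1.064734 − 1 = 6.4734%.

6.4734%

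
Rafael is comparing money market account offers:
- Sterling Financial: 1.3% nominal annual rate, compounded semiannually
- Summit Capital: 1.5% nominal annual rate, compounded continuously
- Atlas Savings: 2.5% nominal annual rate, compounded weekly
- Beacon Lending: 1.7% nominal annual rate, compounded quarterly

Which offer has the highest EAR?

Atlas Savings

Sterling Financial: (1 + 0.013/2)^2 − 1 = 1.304%
Summit Capital: e^0.015 − 1 = 1.511%
Atlas Savings: (1 + 0.025/52)^52 − 1 = 2.531%
Beacon Lending: (1 + 0.017/4)^4 − 1 = 1.711%
The highest effective annual rate is Atlas Savings at 2.531%.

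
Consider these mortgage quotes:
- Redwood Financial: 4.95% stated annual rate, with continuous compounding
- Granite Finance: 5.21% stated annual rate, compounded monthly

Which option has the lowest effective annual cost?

Redwood Financial: e^0.0495 − 1 = 5.075%
Granite Finance: (1 + 0.0521/12)^12 − 1 = 5.336%
The lowest effective annual rate is Redwood Financial at 5.075%.

Redwood Financial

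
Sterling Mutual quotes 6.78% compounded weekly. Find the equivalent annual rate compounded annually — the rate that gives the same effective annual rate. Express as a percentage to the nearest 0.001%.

EAR = (1 + 0.0678/52)^52 − 1 = 0.070104.
Compounded annually, the equivalent nominal rate is the EAR itself: 7.010%.

7.010%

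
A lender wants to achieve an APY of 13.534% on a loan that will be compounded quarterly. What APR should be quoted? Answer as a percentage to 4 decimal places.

12.8968%

(1 + r/4)^4 − 1 = 0.13534, so 1 + r/4 = 1.13534^(1/4).
r/4 = 0.032242, so r = 0.128968 = 12.8968%.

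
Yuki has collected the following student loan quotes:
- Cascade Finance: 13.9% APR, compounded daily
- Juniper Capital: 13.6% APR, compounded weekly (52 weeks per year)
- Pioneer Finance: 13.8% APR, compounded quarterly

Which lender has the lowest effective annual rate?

Cascade Finance: (1 + 0.139/365)^365 − 1 = 14.909%
Juniper Capital: (1 + 0.136/52)^52 − 1 = 14.548%
Pioneer Finance: (1 + 0.138/4)^4 − 1 = 14.531%
The lowest effective annual rate is Pioneer Finance at 14.531%.

Pioneer Finance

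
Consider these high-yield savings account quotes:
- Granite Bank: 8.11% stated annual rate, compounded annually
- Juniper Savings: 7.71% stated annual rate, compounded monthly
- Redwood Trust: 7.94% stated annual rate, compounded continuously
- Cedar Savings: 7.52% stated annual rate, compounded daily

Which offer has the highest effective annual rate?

Redwood Trust

Granite Bank: compounded annually, EAR = 8.110%
Juniper Savings: (1 + 0.0771/12)^12 − 1 = 7.988%
Redwood Trust: e^0.0794 − 1 = 8.264%
Cedar Savings: (1 + 0.0752/365)^365 − 1 = 7.809%
The highest effective annual rate is Redwood Trust at 8.264%.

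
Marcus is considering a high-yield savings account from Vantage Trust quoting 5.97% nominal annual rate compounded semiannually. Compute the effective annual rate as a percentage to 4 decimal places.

6.0591%

EAR = (1 + 0.0597/2)^2 − 1.
= 1.060591 − 1 = 6.0591%.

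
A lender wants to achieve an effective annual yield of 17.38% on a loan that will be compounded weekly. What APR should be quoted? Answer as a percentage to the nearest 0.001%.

(1 + r/52)^52 − 1 = 0.1738, so 1 + r/52 = 1.1738^(1/52).
r/52 = 0.003086, so r = 0.160494 = 16.049%.

16.049%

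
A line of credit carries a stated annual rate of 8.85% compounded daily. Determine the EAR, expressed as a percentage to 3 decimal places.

9.252%

EAR = (1 + 0.0885/365)^365 − 1.
= (1 + 0.000242)^365 − 1 = 1.092523 − 1 = 9.252%.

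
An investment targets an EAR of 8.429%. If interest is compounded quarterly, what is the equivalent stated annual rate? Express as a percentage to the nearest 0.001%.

8.175%

(1 + r/4)^4 − 1 = 0.08429, so 1 + r/4 = 1.08429^(1/4).
r/4 = 0.020437, so r = 0.081750 = 8.175%.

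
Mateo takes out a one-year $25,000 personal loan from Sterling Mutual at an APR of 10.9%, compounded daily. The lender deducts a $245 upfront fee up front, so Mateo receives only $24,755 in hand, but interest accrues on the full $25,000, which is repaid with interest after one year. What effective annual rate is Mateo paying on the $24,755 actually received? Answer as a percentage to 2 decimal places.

12.62%

Amount owed after one year: 25,000 × (1 + 0.109/365)^365 = 25,000 × 1.115144 = $27,878.61.
Effective rate on net proceeds: 27,878.61 / 24,755 − 1 = 0.126181 = 12.62%.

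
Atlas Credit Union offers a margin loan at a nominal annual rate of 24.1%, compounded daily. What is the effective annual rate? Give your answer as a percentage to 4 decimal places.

EAR = (1 + 0.241/365)^365 − 1.
= 1.272420 − 1 = 27.2420%.

27.2420%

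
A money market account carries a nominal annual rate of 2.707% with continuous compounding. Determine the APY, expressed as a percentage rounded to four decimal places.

With continuous compounding, EAR = e^0.02707 − 1.
e^0.02707 = 1.027440, so EAR = 0.027440 = 2.7440%.

2.7440%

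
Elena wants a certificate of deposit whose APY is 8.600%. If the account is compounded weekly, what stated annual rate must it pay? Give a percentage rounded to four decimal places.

8.2567%

(1 + r/52)^52 − 1 = 0.08600, so 1 + r/52 = 1.08600^(1/52).
r/52 = 0.001588, so r = 0.082567 = 8.2567%.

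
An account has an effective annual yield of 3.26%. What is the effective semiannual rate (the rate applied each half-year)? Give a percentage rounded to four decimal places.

The per-half-year rate i satisfies (1 + i)^2 = 1 + 0.0326.
i = 1.0326^(1/2) − 1 = 0.0161693 = 1.6169%.

1.6169%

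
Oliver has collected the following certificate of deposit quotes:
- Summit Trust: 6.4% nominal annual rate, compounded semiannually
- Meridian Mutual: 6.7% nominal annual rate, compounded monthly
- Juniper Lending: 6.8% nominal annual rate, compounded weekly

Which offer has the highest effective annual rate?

Summit Trust: (1 + 0.064/2)^2 − 1 = 6.502%
Meridian Mutual: (1 + 0.067/12)^12 − 1 = 6.910%
Juniper Lending: (1 + 0.068/52)^52 − 1 = 7.032%
The highest effective annual rate is Juniper Lending at 7.032%.

Juniper Lending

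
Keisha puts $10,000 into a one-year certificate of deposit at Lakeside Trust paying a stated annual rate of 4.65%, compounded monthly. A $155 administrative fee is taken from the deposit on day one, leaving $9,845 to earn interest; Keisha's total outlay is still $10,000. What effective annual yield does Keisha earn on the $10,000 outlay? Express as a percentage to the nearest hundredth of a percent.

3.13%

Value after one year: 9,845 × (1 + 0.0465/12)^12 = 9,845 × 1.047504 = $10,312.68.
Effective yield on the $10,000 outlay: 10,312.68 / 10,000 − 1 = 0.031268 = 3.13%.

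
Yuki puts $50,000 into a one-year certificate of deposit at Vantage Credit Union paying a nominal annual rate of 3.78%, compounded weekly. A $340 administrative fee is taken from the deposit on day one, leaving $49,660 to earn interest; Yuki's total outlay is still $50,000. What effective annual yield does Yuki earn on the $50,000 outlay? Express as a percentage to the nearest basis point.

Value after one year: 49,660 × (1 + 0.0378/52)^52 = 49,660 × 1.038509 = $51,572.37.
Effective yield on the $50,000 outlay: 51,572.37 / 50,000 − 1 = 0.031447 = 3.14%.

3.14%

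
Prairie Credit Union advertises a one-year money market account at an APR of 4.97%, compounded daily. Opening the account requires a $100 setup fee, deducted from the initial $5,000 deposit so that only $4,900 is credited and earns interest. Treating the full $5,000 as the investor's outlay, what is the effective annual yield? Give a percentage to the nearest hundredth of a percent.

2.99%

Value after one year: 4,900 × (1 + 0.0497/365)^365 = 4,900 × 1.050952 = $5,149.67.
Effective yield on the $5,000 outlay: 5,149.67 / 5,000 − 1 = 0.029933 = 2.99%.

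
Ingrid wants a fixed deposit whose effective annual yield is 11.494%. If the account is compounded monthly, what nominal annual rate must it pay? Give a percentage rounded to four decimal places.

(1 + r/12)^12 − 1 = 0.11494, so 1 + r/12 = 1.11494^(1/12).
r/12 = 0.009108, so r = 0.109295 = 10.9295%.

10.9295%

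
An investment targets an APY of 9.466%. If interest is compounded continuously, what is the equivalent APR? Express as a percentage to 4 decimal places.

9.0444%

Continuous: nominal r satisfies e^r − 1 = 0.09466.
r = ln(1 + 0.09466) = ln(1.09466) = 0.090444 = 9.0444%.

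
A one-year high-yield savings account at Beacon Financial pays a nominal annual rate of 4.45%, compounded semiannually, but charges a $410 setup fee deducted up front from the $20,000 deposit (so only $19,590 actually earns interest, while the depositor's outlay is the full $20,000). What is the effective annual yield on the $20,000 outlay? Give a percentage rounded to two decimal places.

2.36%

Value after one year: 19,590 × (1 + 0.0445/2)^2 = 19,590 × 1.044995 = $20,471.45.
Effective yield on the $20,000 outlay: 20,471.45 / 20,000 − 1 = 0.023573 = 2.36%.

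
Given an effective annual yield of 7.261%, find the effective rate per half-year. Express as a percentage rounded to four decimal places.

The per-half-year rate i satisfies (1 + i)^2 = 1 + 0.07261.
i = 1.07261^(1/2) − 1 = 0.0356689 = 3.5669%.

3.5669%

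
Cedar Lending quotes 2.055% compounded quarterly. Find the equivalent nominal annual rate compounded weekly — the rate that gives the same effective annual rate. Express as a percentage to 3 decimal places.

EAR = (1 + 0.02055/4)^4 − 1 = 0.020709.
Solve (1 + r/52)^52 = 1.020709: r/52 = 1.020709^(1/52) − 1 = 0.000394, so r = 0.020501 = 2.050%.

2.050%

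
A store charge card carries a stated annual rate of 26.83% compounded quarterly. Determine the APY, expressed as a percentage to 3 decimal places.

EAR = (1 + 0.2683/4)^4 − 1.
= (1 + 0.067075)^4 − 1 = 1.296522 − 1 = 29.652%.

29.652%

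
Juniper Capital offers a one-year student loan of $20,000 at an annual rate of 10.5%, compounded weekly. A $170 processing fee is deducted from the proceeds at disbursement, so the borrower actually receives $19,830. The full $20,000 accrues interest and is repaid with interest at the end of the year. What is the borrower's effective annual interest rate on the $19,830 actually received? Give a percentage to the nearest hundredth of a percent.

12.01%

Amount owed after one year: 20,000 × (1 + 0.105/52)^52 = 20,000 × 1.110593 = $22,211.86.
Effective rate on net proceeds: 22,211.86 / 19,830 − 1 = 0.120114 = 12.01%.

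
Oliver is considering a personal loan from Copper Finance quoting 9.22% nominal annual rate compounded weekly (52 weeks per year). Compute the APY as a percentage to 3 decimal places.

9.649%

EAR = (1 + 0.0922/52)^52 − 1.
= (1 + 0.001773)^52 − 1 = 1.096495 − 1 = 9.649%.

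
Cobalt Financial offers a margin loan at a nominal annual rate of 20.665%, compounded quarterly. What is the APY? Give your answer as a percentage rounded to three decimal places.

22.322%

EAR = (1 + 0.20665/4)^4 − 1.
= 1.223223 − 1 = 22.322%.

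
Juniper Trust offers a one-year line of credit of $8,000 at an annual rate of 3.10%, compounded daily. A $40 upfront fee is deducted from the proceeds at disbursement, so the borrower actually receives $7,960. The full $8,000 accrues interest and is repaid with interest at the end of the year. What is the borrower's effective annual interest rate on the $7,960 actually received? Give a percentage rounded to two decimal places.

Amount owed after one year: 8,000 × (1 + 0.0310/365)^365 = 8,000 × 1.031484 = $8,251.87.
Effective rate on net proceeds: 8,251.87 / 7,960 − 1 = 0.036667 = 3.67%.

3.67%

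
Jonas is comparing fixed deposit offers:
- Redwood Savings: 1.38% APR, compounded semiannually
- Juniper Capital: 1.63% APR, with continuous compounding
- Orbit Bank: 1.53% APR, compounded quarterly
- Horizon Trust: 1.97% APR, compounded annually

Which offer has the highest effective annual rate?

Redwood Savings: (1 + 0.0138/2)^2 − 1 = 1.385%
Juniper Capital: e^0.0163 − 1 = 1.643%
Orbit Bank: (1 + 0.0153/4)^4 − 1 = 1.539%
Horizon Trust: compounded annually, EAR = 1.970%
The highest effective annual rate is Horizon Trust at 1.970%.

Horizon Trust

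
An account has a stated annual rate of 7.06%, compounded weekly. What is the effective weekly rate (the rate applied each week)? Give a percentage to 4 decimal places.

0.1358%

With a nominal annual rate compounded weekly, the periodic rate is the nominal rate divided by 52.
i = 0.0706 / 52 = 0.0013577 = 0.1358%.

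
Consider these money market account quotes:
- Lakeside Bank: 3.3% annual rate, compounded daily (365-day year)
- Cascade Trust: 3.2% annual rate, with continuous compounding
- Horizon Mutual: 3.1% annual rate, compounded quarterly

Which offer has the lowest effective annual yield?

Horizon Mutual

Lakeside Bank: (1 + 0.033/365)^365 − 1 = 3.355%
Cascade Trust: e^0.032 − 1 = 3.252%
Horizon Mutual: (1 + 0.031/4)^4 − 1 = 3.136%
The lowest effective annual rate is Horizon Mutual at 3.136%.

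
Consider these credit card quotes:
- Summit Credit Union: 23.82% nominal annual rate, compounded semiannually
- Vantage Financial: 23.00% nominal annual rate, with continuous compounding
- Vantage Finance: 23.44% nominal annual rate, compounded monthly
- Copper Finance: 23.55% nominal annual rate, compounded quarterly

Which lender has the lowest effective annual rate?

Summit Credit Union

Summit Credit Union: (1 + 0.2382/2)^2 − 1 = 25.238%
Vantage Financial: e^0.2300 − 1 = 25.860%
Vantage Finance: (1 + 0.2344/12)^12 − 1 = 26.130%
Copper Finance: (1 + 0.2355/4)^4 − 1 = 25.713%
The lowest effective annual rate is Summit Credit Union at 25.238%.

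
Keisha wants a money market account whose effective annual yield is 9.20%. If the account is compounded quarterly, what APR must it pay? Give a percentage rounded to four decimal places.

8.8986%

(1 + r/4)^4 − 1 = 0.0920, so 1 + r/4 = 1.0920^(1/4).
r/4 = 0.022247, so r = 0.088986 = 8.8986%.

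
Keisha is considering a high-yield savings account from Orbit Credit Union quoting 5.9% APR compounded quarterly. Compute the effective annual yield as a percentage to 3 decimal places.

EAR = (1 + 0.059/4)^4 − 1.
= (1 + 0.014750)^4 − 1 = 1.060318 − 1 = 6.032%.

6.032%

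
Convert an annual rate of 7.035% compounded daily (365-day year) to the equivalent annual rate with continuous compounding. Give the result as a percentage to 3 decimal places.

7.034%

EAR = (1 + 0.07035/365)^365 − 1 = 0.072876.
Equivalent continuous rate: r = ln(1 + 0.072876) = 0.070343 = 7.034%.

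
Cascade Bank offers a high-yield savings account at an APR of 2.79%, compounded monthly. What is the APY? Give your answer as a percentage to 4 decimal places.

2.8260%

EAR = (1 + 0.0279/12)^12 − 1.
= (1 + 0.002325)^12 − 1 = 1.028260 − 1 = 2.8260%.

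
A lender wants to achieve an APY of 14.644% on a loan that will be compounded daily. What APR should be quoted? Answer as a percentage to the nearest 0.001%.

13.669%

(1 + r/365)^365 − 1 = 0.14644, so 1 + r/365 = 1.14644^(1/365).
r/365 = 0.000374, so r = 0.136687 = 13.669%.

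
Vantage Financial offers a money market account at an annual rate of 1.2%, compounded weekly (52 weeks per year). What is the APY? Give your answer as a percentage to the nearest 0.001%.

EAR = (1 + 0.012/52)^52 − 1.
= (1 + 0.000231)^52 − 1 = 1.012071 − 1 = 1.207%.

1.207%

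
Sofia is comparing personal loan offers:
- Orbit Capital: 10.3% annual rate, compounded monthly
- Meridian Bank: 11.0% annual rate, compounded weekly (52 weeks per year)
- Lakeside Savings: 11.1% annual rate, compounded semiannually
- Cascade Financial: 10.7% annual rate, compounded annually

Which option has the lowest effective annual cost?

Cascade Financial

Orbit Capital: (1 + 0.103/12)^12 − 1 = 10.800%
Meridian Bank: (1 + 0.110/52)^52 − 1 = 11.615%
Lakeside Savings: (1 + 0.111/2)^2 − 1 = 11.408%
Cascade Financial: compounded annually, EAR = 10.700%
The lowest effective annual rate is Cascade Financial at 10.700%.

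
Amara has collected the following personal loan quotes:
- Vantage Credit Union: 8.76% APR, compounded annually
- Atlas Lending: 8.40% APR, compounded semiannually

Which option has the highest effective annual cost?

Vantage Credit Union: compounded annually, EAR = 8.760%
Atlas Lending: (1 + 0.0840/2)^2 − 1 = 8.576%
The highest effective annual rate is Vantage Credit Union at 8.760%.

Vantage Credit Union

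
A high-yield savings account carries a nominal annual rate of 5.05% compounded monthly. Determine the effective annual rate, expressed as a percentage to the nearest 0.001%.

EAR = (1 + 0.0505/12)^12 − 1.
= 1.051685 − 1 = 5.169%.

5.169%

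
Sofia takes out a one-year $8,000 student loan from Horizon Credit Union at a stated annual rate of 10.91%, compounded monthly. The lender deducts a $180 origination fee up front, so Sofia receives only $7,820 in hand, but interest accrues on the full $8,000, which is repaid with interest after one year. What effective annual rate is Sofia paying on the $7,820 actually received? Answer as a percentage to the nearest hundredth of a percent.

14.04%

Amount owed after one year: 8,000 × (1 + 0.1091/12)^12 = 8,000 × 1.114724 = $8,917.79.
Effective rate on net proceeds: 8,917.79 / 7,820 − 1 = 0.140383 = 14.04%.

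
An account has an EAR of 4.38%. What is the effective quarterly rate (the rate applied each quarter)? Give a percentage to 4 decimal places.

The per-quarter rate i satisfies (1 + i)^4 = 1 + 0.0438.
i = 1.0438^(1/4) − 1 = 0.0107746 = 1.0775%.

1.0775%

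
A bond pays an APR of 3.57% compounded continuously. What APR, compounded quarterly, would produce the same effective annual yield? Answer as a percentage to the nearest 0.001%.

3.586%

EAR under continuous compounding: e^0.0357 − 1 = 0.036345.
Solve (1 + r/4)^4 = 1.036345: r/4 = 1.036345^(1/4) − 1 = 0.008965, so r = 0.035860 = 3.586%.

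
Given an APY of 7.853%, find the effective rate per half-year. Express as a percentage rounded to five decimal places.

3.85230%

The per-half-year rate i satisfies (1 + i)^2 = 1 + 0.07853.
i = 1.07853^(1/2) − 1 = 0.0385230 = 3.85230%.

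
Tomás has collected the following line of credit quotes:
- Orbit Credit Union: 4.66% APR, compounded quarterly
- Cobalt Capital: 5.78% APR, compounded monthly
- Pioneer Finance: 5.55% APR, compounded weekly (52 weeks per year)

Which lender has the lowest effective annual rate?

Orbit Credit Union: (1 + 0.0466/4)^4 − 1 = 4.742%
Cobalt Capital: (1 + 0.0578/12)^12 − 1 = 5.936%
Pioneer Finance: (1 + 0.0555/52)^52 − 1 = 5.704%
The lowest effective annual rate is Orbit Credit Union at 4.742%.

Orbit Credit Union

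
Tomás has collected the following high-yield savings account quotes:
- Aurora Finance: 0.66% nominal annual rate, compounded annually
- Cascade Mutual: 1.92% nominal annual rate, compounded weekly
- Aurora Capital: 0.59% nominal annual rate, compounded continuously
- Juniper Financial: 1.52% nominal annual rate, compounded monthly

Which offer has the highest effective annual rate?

Cascade Mutual

Aurora Finance: compounded annually, EAR = 0.660%
Cascade Mutual: (1 + 0.0192/52)^52 − 1 = 1.938%
Aurora Capital: e^0.0059 − 1 = 0.592%
Juniper Financial: (1 + 0.0152/12)^12 − 1 = 1.531%
The highest effective annual rate is Cascade Mutual at 1.938%.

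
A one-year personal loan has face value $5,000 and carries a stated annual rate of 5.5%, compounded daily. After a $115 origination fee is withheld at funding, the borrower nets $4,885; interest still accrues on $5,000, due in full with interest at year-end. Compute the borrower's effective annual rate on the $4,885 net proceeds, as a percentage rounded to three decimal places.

8.141%

Amount owed after one year: 5,000 × (1 + 0.055/365)^365 = 5,000 × 1.056536 = $5,282.68.
Effective rate on net proceeds: 5,282.68 / 4,885 − 1 = 0.081409 = 8.141%.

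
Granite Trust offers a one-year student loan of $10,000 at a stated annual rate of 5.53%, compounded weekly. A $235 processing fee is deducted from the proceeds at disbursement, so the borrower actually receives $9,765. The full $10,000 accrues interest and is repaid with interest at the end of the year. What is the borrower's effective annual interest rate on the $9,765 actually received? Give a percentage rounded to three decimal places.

8.226%

Amount owed after one year: 10,000 × (1 + 0.0553/52)^52 = 10,000 × 1.056827 = $10,568.27.
Effective rate on net proceeds: 10,568.27 / 9,765 − 1 = 0.082260 = 8.226%.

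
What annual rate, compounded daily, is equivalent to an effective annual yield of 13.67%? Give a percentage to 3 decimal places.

(1 + r/365)^365 − 1 = 0.1367, so 1 + r/365 = 1.1367^(1/365).
r/365 = 0.000351, so r = 0.128152 = 12.815%.

12.815%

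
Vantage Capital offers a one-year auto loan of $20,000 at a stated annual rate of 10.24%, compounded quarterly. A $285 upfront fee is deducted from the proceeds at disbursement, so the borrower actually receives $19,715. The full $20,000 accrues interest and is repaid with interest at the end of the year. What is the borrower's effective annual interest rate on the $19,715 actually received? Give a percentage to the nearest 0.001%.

Amount owed after one year: 20,000 × (1 + 0.1024/4)^4 = 20,000 × 1.106400 = $22,127.99.
Effective rate on net proceeds: 22,127.99 / 19,715 − 1 = 0.122394 = 12.239%.

12.239%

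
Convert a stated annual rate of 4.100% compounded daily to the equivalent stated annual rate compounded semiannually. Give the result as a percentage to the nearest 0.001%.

4.142%

EAR = (1 + 0.04100/365)^365 − 1 = 0.041850.
Solve (1 + r/2)^2 = 1.041850: r/2 = 1.041850^(1/2) − 1 = 0.020710, so r = 0.041421 = 4.142%.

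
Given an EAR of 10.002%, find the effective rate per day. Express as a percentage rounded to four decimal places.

0.0261%

The per-day rate i satisfies (1 + i)^365 = 1 + 0.10002.
i = 1.10002^(1/365) − 1 = 0.0002612 = 0.0261%.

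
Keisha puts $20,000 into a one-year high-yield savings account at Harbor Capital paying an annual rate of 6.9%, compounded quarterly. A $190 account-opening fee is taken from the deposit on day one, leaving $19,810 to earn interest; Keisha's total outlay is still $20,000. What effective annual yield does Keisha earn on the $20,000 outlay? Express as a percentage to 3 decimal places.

Value after one year: 19,810 × (1 + 0.069/4)^4 = 19,810 × 1.070806 = $21,212.67.
Effective yield on the $20,000 outlay: 21,212.67 / 20,000 − 1 = 0.060633 = 6.063%.

6.063%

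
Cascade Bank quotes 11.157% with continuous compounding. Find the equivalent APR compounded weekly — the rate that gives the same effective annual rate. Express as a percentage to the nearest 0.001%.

EAR under continuous compounding: e^0.11157 − 1 = 0.118032.
Solve (1 + r/52)^52 = 1.118032: r/52 = 1.118032^(1/52) − 1 = 0.002148, so r = 0.111690 = 11.169%.

11.169%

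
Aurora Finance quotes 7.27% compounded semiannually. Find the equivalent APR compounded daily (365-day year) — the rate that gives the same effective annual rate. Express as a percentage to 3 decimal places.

EAR = (1 + 0.0727/2)^2 − 1 = 0.074021.
Solve (1 + r/365)^365 = 1.074021: r/365 = 1.074021^(1/365) − 1 = 0.000196, so r = 0.071417 = 7.142%.

7.142%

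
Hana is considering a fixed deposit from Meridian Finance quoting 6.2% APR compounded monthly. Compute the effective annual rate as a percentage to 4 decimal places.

6.3793%

EAR = (1 + 0.062/12)^12 − 1.
= (1 + 0.005167)^12 − 1 = 1.063793 − 1 = 6.3793%.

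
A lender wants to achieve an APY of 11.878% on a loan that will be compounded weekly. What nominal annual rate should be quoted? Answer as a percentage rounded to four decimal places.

(1 + r/52)^52 − 1 = 0.11878, so 1 + r/52 = 1.11878^(1/52).
r/52 = 0.002161, so r = 0.112360 = 11.2360%.

11.2360%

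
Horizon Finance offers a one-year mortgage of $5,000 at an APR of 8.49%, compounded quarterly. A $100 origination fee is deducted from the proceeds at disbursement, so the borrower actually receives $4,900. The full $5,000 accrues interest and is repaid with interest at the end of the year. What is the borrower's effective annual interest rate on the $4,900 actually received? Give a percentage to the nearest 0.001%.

Amount owed after one year: 5,000 × (1 + 0.0849/4)^4 = 5,000 × 1.087641 = $5,438.21.
Effective rate on net proceeds: 5,438.21 / 4,900 − 1 = 0.109838 = 10.984%.

10.984%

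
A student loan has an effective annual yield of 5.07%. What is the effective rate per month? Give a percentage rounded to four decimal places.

The per-month rate i satisfies (1 + i)^12 = 1 + 0.0507.
i = 1.0507^(1/12) − 1 = 0.0041299 = 0.4130%.

0.4130%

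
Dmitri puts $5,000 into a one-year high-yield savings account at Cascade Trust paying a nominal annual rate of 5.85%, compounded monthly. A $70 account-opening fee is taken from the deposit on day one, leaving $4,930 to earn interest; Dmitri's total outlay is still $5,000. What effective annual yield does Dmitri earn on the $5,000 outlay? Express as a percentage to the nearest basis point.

Value after one year: 4,930 × (1 + 0.0585/12)^12 = 4,930 × 1.060094 = $5,226.26.
Effective yield on the $5,000 outlay: 5,226.26 / 5,000 − 1 = 0.045253 = 4.53%.

4.53%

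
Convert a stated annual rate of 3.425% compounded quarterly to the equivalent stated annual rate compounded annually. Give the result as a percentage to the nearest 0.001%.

3.469%

EAR = (1 + 0.03425/4)^4 − 1 = 0.034692.
Compounded annually, the equivalent nominal rate is the EAR itself: 3.469%.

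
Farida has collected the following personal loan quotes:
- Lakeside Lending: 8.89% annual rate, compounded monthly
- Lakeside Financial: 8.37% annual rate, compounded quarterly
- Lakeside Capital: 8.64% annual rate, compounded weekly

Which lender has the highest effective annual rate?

Lakeside Lending

Lakeside Lending: (1 + 0.0889/12)^12 − 1 = 9.261%
Lakeside Financial: (1 + 0.0837/4)^4 − 1 = 8.636%
Lakeside Capital: (1 + 0.0864/52)^52 − 1 = 9.016%
The highest effective annual rate is Lakeside Lending at 9.261%.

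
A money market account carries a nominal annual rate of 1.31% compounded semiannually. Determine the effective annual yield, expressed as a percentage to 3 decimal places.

EAR = (1 + 0.0131/2)^2 − 1.
= (1 + 0.006550)^2 − 1 = 1.013143 − 1 = 1.314%.

1.314%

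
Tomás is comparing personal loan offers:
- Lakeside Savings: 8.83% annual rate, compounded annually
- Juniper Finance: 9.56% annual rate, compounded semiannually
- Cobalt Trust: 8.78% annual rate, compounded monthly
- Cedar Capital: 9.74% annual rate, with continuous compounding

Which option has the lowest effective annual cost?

Lakeside Savings: compounded annually, EAR = 8.830%
Juniper Finance: (1 + 0.0956/2)^2 − 1 = 9.788%
Cobalt Trust: (1 + 0.0878/12)^12 − 1 = 9.142%
Cedar Capital: e^0.0974 − 1 = 10.230%
The lowest effective annual rate is Lakeside Savings at 8.830%.

Lakeside Savings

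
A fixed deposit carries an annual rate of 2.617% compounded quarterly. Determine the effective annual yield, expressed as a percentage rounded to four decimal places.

EAR = (1 + 0.02617/4)^4 − 1.
= (1 + 0.006542)^4 − 1 = 1.026428 − 1 = 2.6428%.

2.6428%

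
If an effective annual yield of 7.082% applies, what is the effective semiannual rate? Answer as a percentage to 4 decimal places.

The per-half-year rate i satisfies (1 + i)^2 = 1 + 0.07082.
i = 1.07082^(1/2) − 1 = 0.0348043 = 3.4804%.

3.4804%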